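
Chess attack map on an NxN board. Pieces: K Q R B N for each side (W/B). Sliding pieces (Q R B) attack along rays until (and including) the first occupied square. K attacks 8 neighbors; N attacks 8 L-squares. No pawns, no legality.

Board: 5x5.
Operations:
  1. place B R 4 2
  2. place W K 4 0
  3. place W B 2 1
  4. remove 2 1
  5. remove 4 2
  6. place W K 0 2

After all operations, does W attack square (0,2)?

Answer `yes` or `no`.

Answer: no

Derivation:
Op 1: place BR@(4,2)
Op 2: place WK@(4,0)
Op 3: place WB@(2,1)
Op 4: remove (2,1)
Op 5: remove (4,2)
Op 6: place WK@(0,2)
Per-piece attacks for W:
  WK@(0,2): attacks (0,3) (0,1) (1,2) (1,3) (1,1)
  WK@(4,0): attacks (4,1) (3,0) (3,1)
W attacks (0,2): no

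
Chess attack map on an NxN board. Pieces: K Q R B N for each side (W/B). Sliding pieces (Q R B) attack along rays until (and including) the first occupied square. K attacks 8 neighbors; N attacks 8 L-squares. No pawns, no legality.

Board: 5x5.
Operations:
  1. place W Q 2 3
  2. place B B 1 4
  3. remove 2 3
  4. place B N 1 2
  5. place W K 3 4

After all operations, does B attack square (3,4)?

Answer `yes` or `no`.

Answer: no

Derivation:
Op 1: place WQ@(2,3)
Op 2: place BB@(1,4)
Op 3: remove (2,3)
Op 4: place BN@(1,2)
Op 5: place WK@(3,4)
Per-piece attacks for B:
  BN@(1,2): attacks (2,4) (3,3) (0,4) (2,0) (3,1) (0,0)
  BB@(1,4): attacks (2,3) (3,2) (4,1) (0,3)
B attacks (3,4): no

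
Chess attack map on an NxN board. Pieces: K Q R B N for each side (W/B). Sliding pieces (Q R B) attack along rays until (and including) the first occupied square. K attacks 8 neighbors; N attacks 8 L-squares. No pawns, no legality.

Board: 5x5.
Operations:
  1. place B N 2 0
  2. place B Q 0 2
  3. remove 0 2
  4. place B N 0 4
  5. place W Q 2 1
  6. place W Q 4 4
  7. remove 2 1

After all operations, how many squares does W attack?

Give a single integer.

Answer: 12

Derivation:
Op 1: place BN@(2,0)
Op 2: place BQ@(0,2)
Op 3: remove (0,2)
Op 4: place BN@(0,4)
Op 5: place WQ@(2,1)
Op 6: place WQ@(4,4)
Op 7: remove (2,1)
Per-piece attacks for W:
  WQ@(4,4): attacks (4,3) (4,2) (4,1) (4,0) (3,4) (2,4) (1,4) (0,4) (3,3) (2,2) (1,1) (0,0) [ray(-1,0) blocked at (0,4)]
Union (12 distinct): (0,0) (0,4) (1,1) (1,4) (2,2) (2,4) (3,3) (3,4) (4,0) (4,1) (4,2) (4,3)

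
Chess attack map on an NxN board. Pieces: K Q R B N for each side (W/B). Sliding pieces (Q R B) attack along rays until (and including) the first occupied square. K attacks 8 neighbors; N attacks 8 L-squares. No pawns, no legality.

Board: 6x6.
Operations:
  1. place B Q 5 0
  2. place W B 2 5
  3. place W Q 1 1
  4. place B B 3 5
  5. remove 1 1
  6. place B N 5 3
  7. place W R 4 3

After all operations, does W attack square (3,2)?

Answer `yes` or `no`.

Op 1: place BQ@(5,0)
Op 2: place WB@(2,5)
Op 3: place WQ@(1,1)
Op 4: place BB@(3,5)
Op 5: remove (1,1)
Op 6: place BN@(5,3)
Op 7: place WR@(4,3)
Per-piece attacks for W:
  WB@(2,5): attacks (3,4) (4,3) (1,4) (0,3) [ray(1,-1) blocked at (4,3)]
  WR@(4,3): attacks (4,4) (4,5) (4,2) (4,1) (4,0) (5,3) (3,3) (2,3) (1,3) (0,3) [ray(1,0) blocked at (5,3)]
W attacks (3,2): no

Answer: no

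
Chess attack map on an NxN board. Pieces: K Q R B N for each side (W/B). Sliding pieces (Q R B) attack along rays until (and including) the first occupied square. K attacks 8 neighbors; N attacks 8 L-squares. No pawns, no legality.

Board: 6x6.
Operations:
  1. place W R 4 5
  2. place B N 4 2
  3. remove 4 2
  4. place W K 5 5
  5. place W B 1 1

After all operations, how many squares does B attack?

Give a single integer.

Answer: 0

Derivation:
Op 1: place WR@(4,5)
Op 2: place BN@(4,2)
Op 3: remove (4,2)
Op 4: place WK@(5,5)
Op 5: place WB@(1,1)
Per-piece attacks for B:
Union (0 distinct): (none)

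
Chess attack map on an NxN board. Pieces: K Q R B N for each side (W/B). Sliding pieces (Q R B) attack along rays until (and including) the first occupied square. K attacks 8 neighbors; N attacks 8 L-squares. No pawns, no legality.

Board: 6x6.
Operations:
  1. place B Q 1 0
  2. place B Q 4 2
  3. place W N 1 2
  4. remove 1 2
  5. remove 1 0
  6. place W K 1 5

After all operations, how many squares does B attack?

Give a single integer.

Answer: 17

Derivation:
Op 1: place BQ@(1,0)
Op 2: place BQ@(4,2)
Op 3: place WN@(1,2)
Op 4: remove (1,2)
Op 5: remove (1,0)
Op 6: place WK@(1,5)
Per-piece attacks for B:
  BQ@(4,2): attacks (4,3) (4,4) (4,5) (4,1) (4,0) (5,2) (3,2) (2,2) (1,2) (0,2) (5,3) (5,1) (3,3) (2,4) (1,5) (3,1) (2,0) [ray(-1,1) blocked at (1,5)]
Union (17 distinct): (0,2) (1,2) (1,5) (2,0) (2,2) (2,4) (3,1) (3,2) (3,3) (4,0) (4,1) (4,3) (4,4) (4,5) (5,1) (5,2) (5,3)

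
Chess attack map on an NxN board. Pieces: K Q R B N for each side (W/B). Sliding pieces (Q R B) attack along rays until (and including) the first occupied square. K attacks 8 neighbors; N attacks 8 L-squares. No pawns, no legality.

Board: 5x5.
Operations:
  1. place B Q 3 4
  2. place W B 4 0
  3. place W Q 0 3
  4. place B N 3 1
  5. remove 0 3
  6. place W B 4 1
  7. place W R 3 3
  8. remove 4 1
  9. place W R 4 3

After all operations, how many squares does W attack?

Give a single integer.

Op 1: place BQ@(3,4)
Op 2: place WB@(4,0)
Op 3: place WQ@(0,3)
Op 4: place BN@(3,1)
Op 5: remove (0,3)
Op 6: place WB@(4,1)
Op 7: place WR@(3,3)
Op 8: remove (4,1)
Op 9: place WR@(4,3)
Per-piece attacks for W:
  WR@(3,3): attacks (3,4) (3,2) (3,1) (4,3) (2,3) (1,3) (0,3) [ray(0,1) blocked at (3,4); ray(0,-1) blocked at (3,1); ray(1,0) blocked at (4,3)]
  WB@(4,0): attacks (3,1) [ray(-1,1) blocked at (3,1)]
  WR@(4,3): attacks (4,4) (4,2) (4,1) (4,0) (3,3) [ray(0,-1) blocked at (4,0); ray(-1,0) blocked at (3,3)]
Union (12 distinct): (0,3) (1,3) (2,3) (3,1) (3,2) (3,3) (3,4) (4,0) (4,1) (4,2) (4,3) (4,4)

Answer: 12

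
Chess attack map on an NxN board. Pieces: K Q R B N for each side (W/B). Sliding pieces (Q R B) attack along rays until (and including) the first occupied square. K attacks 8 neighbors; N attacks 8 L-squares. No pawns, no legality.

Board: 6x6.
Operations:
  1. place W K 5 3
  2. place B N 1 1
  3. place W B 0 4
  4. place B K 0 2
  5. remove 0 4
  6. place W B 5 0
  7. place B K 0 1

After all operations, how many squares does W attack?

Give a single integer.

Op 1: place WK@(5,3)
Op 2: place BN@(1,1)
Op 3: place WB@(0,4)
Op 4: place BK@(0,2)
Op 5: remove (0,4)
Op 6: place WB@(5,0)
Op 7: place BK@(0,1)
Per-piece attacks for W:
  WB@(5,0): attacks (4,1) (3,2) (2,3) (1,4) (0,5)
  WK@(5,3): attacks (5,4) (5,2) (4,3) (4,4) (4,2)
Union (10 distinct): (0,5) (1,4) (2,3) (3,2) (4,1) (4,2) (4,3) (4,4) (5,2) (5,4)

Answer: 10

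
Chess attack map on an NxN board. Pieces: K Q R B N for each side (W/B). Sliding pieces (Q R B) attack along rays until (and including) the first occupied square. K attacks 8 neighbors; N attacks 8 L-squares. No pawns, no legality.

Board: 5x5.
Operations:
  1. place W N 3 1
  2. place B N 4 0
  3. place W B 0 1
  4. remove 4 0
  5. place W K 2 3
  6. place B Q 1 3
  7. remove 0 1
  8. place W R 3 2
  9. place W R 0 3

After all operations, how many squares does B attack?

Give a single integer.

Answer: 11

Derivation:
Op 1: place WN@(3,1)
Op 2: place BN@(4,0)
Op 3: place WB@(0,1)
Op 4: remove (4,0)
Op 5: place WK@(2,3)
Op 6: place BQ@(1,3)
Op 7: remove (0,1)
Op 8: place WR@(3,2)
Op 9: place WR@(0,3)
Per-piece attacks for B:
  BQ@(1,3): attacks (1,4) (1,2) (1,1) (1,0) (2,3) (0,3) (2,4) (2,2) (3,1) (0,4) (0,2) [ray(1,0) blocked at (2,3); ray(-1,0) blocked at (0,3); ray(1,-1) blocked at (3,1)]
Union (11 distinct): (0,2) (0,3) (0,4) (1,0) (1,1) (1,2) (1,4) (2,2) (2,3) (2,4) (3,1)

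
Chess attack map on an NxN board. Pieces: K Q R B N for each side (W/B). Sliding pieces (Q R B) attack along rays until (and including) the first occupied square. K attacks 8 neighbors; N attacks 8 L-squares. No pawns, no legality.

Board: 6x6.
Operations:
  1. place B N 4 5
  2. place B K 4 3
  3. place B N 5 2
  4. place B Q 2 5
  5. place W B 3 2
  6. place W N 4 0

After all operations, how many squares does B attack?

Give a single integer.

Answer: 22

Derivation:
Op 1: place BN@(4,5)
Op 2: place BK@(4,3)
Op 3: place BN@(5,2)
Op 4: place BQ@(2,5)
Op 5: place WB@(3,2)
Op 6: place WN@(4,0)
Per-piece attacks for B:
  BQ@(2,5): attacks (2,4) (2,3) (2,2) (2,1) (2,0) (3,5) (4,5) (1,5) (0,5) (3,4) (4,3) (1,4) (0,3) [ray(1,0) blocked at (4,5); ray(1,-1) blocked at (4,3)]
  BK@(4,3): attacks (4,4) (4,2) (5,3) (3,3) (5,4) (5,2) (3,4) (3,2)
  BN@(4,5): attacks (5,3) (3,3) (2,4)
  BN@(5,2): attacks (4,4) (3,3) (4,0) (3,1)
Union (22 distinct): (0,3) (0,5) (1,4) (1,5) (2,0) (2,1) (2,2) (2,3) (2,4) (3,1) (3,2) (3,3) (3,4) (3,5) (4,0) (4,2) (4,3) (4,4) (4,5) (5,2) (5,3) (5,4)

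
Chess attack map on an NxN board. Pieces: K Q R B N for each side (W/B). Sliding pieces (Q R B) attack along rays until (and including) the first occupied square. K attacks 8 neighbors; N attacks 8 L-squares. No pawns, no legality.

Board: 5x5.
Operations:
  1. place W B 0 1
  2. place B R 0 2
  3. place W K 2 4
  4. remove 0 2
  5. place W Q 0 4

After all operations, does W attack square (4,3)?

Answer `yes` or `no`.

Op 1: place WB@(0,1)
Op 2: place BR@(0,2)
Op 3: place WK@(2,4)
Op 4: remove (0,2)
Op 5: place WQ@(0,4)
Per-piece attacks for W:
  WB@(0,1): attacks (1,2) (2,3) (3,4) (1,0)
  WQ@(0,4): attacks (0,3) (0,2) (0,1) (1,4) (2,4) (1,3) (2,2) (3,1) (4,0) [ray(0,-1) blocked at (0,1); ray(1,0) blocked at (2,4)]
  WK@(2,4): attacks (2,3) (3,4) (1,4) (3,3) (1,3)
W attacks (4,3): no

Answer: no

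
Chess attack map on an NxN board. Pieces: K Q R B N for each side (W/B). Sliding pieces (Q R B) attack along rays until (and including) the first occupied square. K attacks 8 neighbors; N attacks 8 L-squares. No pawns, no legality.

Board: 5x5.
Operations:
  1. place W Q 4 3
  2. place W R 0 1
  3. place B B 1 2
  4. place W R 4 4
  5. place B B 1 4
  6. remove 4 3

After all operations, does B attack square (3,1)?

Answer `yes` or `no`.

Answer: no

Derivation:
Op 1: place WQ@(4,3)
Op 2: place WR@(0,1)
Op 3: place BB@(1,2)
Op 4: place WR@(4,4)
Op 5: place BB@(1,4)
Op 6: remove (4,3)
Per-piece attacks for B:
  BB@(1,2): attacks (2,3) (3,4) (2,1) (3,0) (0,3) (0,1) [ray(-1,-1) blocked at (0,1)]
  BB@(1,4): attacks (2,3) (3,2) (4,1) (0,3)
B attacks (3,1): no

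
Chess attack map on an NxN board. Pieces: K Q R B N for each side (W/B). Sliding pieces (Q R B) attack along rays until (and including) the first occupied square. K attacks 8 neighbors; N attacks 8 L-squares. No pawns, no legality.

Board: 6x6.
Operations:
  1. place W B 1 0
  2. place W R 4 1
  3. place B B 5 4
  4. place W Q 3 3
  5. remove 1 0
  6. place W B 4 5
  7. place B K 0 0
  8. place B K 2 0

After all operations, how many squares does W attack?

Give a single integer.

Answer: 25

Derivation:
Op 1: place WB@(1,0)
Op 2: place WR@(4,1)
Op 3: place BB@(5,4)
Op 4: place WQ@(3,3)
Op 5: remove (1,0)
Op 6: place WB@(4,5)
Op 7: place BK@(0,0)
Op 8: place BK@(2,0)
Per-piece attacks for W:
  WQ@(3,3): attacks (3,4) (3,5) (3,2) (3,1) (3,0) (4,3) (5,3) (2,3) (1,3) (0,3) (4,4) (5,5) (4,2) (5,1) (2,4) (1,5) (2,2) (1,1) (0,0) [ray(-1,-1) blocked at (0,0)]
  WR@(4,1): attacks (4,2) (4,3) (4,4) (4,5) (4,0) (5,1) (3,1) (2,1) (1,1) (0,1) [ray(0,1) blocked at (4,5)]
  WB@(4,5): attacks (5,4) (3,4) (2,3) (1,2) (0,1) [ray(1,-1) blocked at (5,4)]
Union (25 distinct): (0,0) (0,1) (0,3) (1,1) (1,2) (1,3) (1,5) (2,1) (2,2) (2,3) (2,4) (3,0) (3,1) (3,2) (3,4) (3,5) (4,0) (4,2) (4,3) (4,4) (4,5) (5,1) (5,3) (5,4) (5,5)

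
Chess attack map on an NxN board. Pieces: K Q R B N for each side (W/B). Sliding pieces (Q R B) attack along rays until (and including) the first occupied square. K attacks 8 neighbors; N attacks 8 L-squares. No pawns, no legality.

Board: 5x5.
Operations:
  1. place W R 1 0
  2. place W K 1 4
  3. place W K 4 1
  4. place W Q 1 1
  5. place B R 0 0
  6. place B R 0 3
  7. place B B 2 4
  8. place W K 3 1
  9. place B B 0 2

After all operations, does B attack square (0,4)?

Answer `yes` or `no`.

Answer: yes

Derivation:
Op 1: place WR@(1,0)
Op 2: place WK@(1,4)
Op 3: place WK@(4,1)
Op 4: place WQ@(1,1)
Op 5: place BR@(0,0)
Op 6: place BR@(0,3)
Op 7: place BB@(2,4)
Op 8: place WK@(3,1)
Op 9: place BB@(0,2)
Per-piece attacks for B:
  BR@(0,0): attacks (0,1) (0,2) (1,0) [ray(0,1) blocked at (0,2); ray(1,0) blocked at (1,0)]
  BB@(0,2): attacks (1,3) (2,4) (1,1) [ray(1,1) blocked at (2,4); ray(1,-1) blocked at (1,1)]
  BR@(0,3): attacks (0,4) (0,2) (1,3) (2,3) (3,3) (4,3) [ray(0,-1) blocked at (0,2)]
  BB@(2,4): attacks (3,3) (4,2) (1,3) (0,2) [ray(-1,-1) blocked at (0,2)]
B attacks (0,4): yes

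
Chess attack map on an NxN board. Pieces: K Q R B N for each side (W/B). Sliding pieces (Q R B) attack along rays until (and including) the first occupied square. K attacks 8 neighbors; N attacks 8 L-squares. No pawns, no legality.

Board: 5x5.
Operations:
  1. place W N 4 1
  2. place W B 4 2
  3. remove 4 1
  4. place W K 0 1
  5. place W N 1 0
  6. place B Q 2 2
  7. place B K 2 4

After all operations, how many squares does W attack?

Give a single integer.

Op 1: place WN@(4,1)
Op 2: place WB@(4,2)
Op 3: remove (4,1)
Op 4: place WK@(0,1)
Op 5: place WN@(1,0)
Op 6: place BQ@(2,2)
Op 7: place BK@(2,4)
Per-piece attacks for W:
  WK@(0,1): attacks (0,2) (0,0) (1,1) (1,2) (1,0)
  WN@(1,0): attacks (2,2) (3,1) (0,2)
  WB@(4,2): attacks (3,3) (2,4) (3,1) (2,0) [ray(-1,1) blocked at (2,4)]
Union (10 distinct): (0,0) (0,2) (1,0) (1,1) (1,2) (2,0) (2,2) (2,4) (3,1) (3,3)

Answer: 10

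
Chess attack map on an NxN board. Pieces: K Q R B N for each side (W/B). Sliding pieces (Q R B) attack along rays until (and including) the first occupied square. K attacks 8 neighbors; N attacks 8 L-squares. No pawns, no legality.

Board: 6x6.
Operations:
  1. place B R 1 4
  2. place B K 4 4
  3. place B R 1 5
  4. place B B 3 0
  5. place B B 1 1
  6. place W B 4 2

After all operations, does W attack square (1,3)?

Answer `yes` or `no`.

Answer: no

Derivation:
Op 1: place BR@(1,4)
Op 2: place BK@(4,4)
Op 3: place BR@(1,5)
Op 4: place BB@(3,0)
Op 5: place BB@(1,1)
Op 6: place WB@(4,2)
Per-piece attacks for W:
  WB@(4,2): attacks (5,3) (5,1) (3,3) (2,4) (1,5) (3,1) (2,0) [ray(-1,1) blocked at (1,5)]
W attacks (1,3): no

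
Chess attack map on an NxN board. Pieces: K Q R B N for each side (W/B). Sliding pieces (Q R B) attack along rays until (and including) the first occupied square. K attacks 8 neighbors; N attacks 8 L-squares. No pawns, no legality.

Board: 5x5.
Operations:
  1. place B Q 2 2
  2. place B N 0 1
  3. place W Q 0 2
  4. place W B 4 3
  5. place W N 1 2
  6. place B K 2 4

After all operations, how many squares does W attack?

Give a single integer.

Answer: 15

Derivation:
Op 1: place BQ@(2,2)
Op 2: place BN@(0,1)
Op 3: place WQ@(0,2)
Op 4: place WB@(4,3)
Op 5: place WN@(1,2)
Op 6: place BK@(2,4)
Per-piece attacks for W:
  WQ@(0,2): attacks (0,3) (0,4) (0,1) (1,2) (1,3) (2,4) (1,1) (2,0) [ray(0,-1) blocked at (0,1); ray(1,0) blocked at (1,2); ray(1,1) blocked at (2,4)]
  WN@(1,2): attacks (2,4) (3,3) (0,4) (2,0) (3,1) (0,0)
  WB@(4,3): attacks (3,4) (3,2) (2,1) (1,0)
Union (15 distinct): (0,0) (0,1) (0,3) (0,4) (1,0) (1,1) (1,2) (1,3) (2,0) (2,1) (2,4) (3,1) (3,2) (3,3) (3,4)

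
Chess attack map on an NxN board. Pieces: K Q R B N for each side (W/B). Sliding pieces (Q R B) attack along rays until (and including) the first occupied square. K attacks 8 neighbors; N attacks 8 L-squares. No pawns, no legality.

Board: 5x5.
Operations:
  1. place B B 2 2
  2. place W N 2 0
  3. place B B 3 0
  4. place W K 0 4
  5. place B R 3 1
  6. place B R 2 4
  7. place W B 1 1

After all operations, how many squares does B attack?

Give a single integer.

Answer: 16

Derivation:
Op 1: place BB@(2,2)
Op 2: place WN@(2,0)
Op 3: place BB@(3,0)
Op 4: place WK@(0,4)
Op 5: place BR@(3,1)
Op 6: place BR@(2,4)
Op 7: place WB@(1,1)
Per-piece attacks for B:
  BB@(2,2): attacks (3,3) (4,4) (3,1) (1,3) (0,4) (1,1) [ray(1,-1) blocked at (3,1); ray(-1,1) blocked at (0,4); ray(-1,-1) blocked at (1,1)]
  BR@(2,4): attacks (2,3) (2,2) (3,4) (4,4) (1,4) (0,4) [ray(0,-1) blocked at (2,2); ray(-1,0) blocked at (0,4)]
  BB@(3,0): attacks (4,1) (2,1) (1,2) (0,3)
  BR@(3,1): attacks (3,2) (3,3) (3,4) (3,0) (4,1) (2,1) (1,1) [ray(0,-1) blocked at (3,0); ray(-1,0) blocked at (1,1)]
Union (16 distinct): (0,3) (0,4) (1,1) (1,2) (1,3) (1,4) (2,1) (2,2) (2,3) (3,0) (3,1) (3,2) (3,3) (3,4) (4,1) (4,4)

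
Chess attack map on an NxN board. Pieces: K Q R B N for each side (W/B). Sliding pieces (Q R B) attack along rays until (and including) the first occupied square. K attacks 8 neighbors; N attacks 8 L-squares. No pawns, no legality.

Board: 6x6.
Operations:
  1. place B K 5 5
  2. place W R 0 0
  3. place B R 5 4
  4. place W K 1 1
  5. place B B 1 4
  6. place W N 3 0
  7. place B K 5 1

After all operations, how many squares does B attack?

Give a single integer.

Op 1: place BK@(5,5)
Op 2: place WR@(0,0)
Op 3: place BR@(5,4)
Op 4: place WK@(1,1)
Op 5: place BB@(1,4)
Op 6: place WN@(3,0)
Op 7: place BK@(5,1)
Per-piece attacks for B:
  BB@(1,4): attacks (2,5) (2,3) (3,2) (4,1) (5,0) (0,5) (0,3)
  BK@(5,1): attacks (5,2) (5,0) (4,1) (4,2) (4,0)
  BR@(5,4): attacks (5,5) (5,3) (5,2) (5,1) (4,4) (3,4) (2,4) (1,4) [ray(0,1) blocked at (5,5); ray(0,-1) blocked at (5,1); ray(-1,0) blocked at (1,4)]
  BK@(5,5): attacks (5,4) (4,5) (4,4)
Union (19 distinct): (0,3) (0,5) (1,4) (2,3) (2,4) (2,5) (3,2) (3,4) (4,0) (4,1) (4,2) (4,4) (4,5) (5,0) (5,1) (5,2) (5,3) (5,4) (5,5)

Answer: 19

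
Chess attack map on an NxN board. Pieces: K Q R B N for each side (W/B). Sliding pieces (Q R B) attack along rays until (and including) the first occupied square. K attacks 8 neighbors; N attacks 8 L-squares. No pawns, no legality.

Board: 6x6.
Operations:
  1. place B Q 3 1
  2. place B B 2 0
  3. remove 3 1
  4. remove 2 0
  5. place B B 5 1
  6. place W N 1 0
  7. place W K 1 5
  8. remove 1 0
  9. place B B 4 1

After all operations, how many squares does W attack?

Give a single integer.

Answer: 5

Derivation:
Op 1: place BQ@(3,1)
Op 2: place BB@(2,0)
Op 3: remove (3,1)
Op 4: remove (2,0)
Op 5: place BB@(5,1)
Op 6: place WN@(1,0)
Op 7: place WK@(1,5)
Op 8: remove (1,0)
Op 9: place BB@(4,1)
Per-piece attacks for W:
  WK@(1,5): attacks (1,4) (2,5) (0,5) (2,4) (0,4)
Union (5 distinct): (0,4) (0,5) (1,4) (2,4) (2,5)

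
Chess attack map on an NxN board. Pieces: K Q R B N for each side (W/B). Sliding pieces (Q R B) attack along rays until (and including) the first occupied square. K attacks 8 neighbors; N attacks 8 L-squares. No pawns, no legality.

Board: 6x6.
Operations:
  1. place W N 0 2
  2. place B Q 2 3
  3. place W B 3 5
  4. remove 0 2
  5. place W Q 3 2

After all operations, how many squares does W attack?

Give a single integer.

Answer: 21

Derivation:
Op 1: place WN@(0,2)
Op 2: place BQ@(2,3)
Op 3: place WB@(3,5)
Op 4: remove (0,2)
Op 5: place WQ@(3,2)
Per-piece attacks for W:
  WQ@(3,2): attacks (3,3) (3,4) (3,5) (3,1) (3,0) (4,2) (5,2) (2,2) (1,2) (0,2) (4,3) (5,4) (4,1) (5,0) (2,3) (2,1) (1,0) [ray(0,1) blocked at (3,5); ray(-1,1) blocked at (2,3)]
  WB@(3,5): attacks (4,4) (5,3) (2,4) (1,3) (0,2)
Union (21 distinct): (0,2) (1,0) (1,2) (1,3) (2,1) (2,2) (2,3) (2,4) (3,0) (3,1) (3,3) (3,4) (3,5) (4,1) (4,2) (4,3) (4,4) (5,0) (5,2) (5,3) (5,4)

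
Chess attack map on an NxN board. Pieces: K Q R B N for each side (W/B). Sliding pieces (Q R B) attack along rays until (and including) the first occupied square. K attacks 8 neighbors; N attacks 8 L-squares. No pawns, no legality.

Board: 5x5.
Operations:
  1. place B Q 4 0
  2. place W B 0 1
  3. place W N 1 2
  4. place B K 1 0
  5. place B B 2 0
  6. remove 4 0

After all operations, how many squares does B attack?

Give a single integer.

Op 1: place BQ@(4,0)
Op 2: place WB@(0,1)
Op 3: place WN@(1,2)
Op 4: place BK@(1,0)
Op 5: place BB@(2,0)
Op 6: remove (4,0)
Per-piece attacks for B:
  BK@(1,0): attacks (1,1) (2,0) (0,0) (2,1) (0,1)
  BB@(2,0): attacks (3,1) (4,2) (1,1) (0,2)
Union (8 distinct): (0,0) (0,1) (0,2) (1,1) (2,0) (2,1) (3,1) (4,2)

Answer: 8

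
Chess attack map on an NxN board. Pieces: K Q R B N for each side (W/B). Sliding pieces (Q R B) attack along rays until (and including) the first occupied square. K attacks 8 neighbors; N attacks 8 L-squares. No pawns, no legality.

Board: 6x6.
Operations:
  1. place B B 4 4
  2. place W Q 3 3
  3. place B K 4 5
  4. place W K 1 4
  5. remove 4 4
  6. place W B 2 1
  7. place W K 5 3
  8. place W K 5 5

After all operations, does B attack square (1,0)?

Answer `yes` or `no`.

Answer: no

Derivation:
Op 1: place BB@(4,4)
Op 2: place WQ@(3,3)
Op 3: place BK@(4,5)
Op 4: place WK@(1,4)
Op 5: remove (4,4)
Op 6: place WB@(2,1)
Op 7: place WK@(5,3)
Op 8: place WK@(5,5)
Per-piece attacks for B:
  BK@(4,5): attacks (4,4) (5,5) (3,5) (5,4) (3,4)
B attacks (1,0): no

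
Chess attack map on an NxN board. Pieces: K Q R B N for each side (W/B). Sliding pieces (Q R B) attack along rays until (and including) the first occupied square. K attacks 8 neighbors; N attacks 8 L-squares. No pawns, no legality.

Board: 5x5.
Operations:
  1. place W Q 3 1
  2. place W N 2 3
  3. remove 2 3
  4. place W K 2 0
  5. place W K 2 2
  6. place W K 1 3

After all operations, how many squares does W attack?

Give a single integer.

Op 1: place WQ@(3,1)
Op 2: place WN@(2,3)
Op 3: remove (2,3)
Op 4: place WK@(2,0)
Op 5: place WK@(2,2)
Op 6: place WK@(1,3)
Per-piece attacks for W:
  WK@(1,3): attacks (1,4) (1,2) (2,3) (0,3) (2,4) (2,2) (0,4) (0,2)
  WK@(2,0): attacks (2,1) (3,0) (1,0) (3,1) (1,1)
  WK@(2,2): attacks (2,3) (2,1) (3,2) (1,2) (3,3) (3,1) (1,3) (1,1)
  WQ@(3,1): attacks (3,2) (3,3) (3,4) (3,0) (4,1) (2,1) (1,1) (0,1) (4,2) (4,0) (2,2) (2,0) [ray(-1,1) blocked at (2,2); ray(-1,-1) blocked at (2,0)]
Union (22 distinct): (0,1) (0,2) (0,3) (0,4) (1,0) (1,1) (1,2) (1,3) (1,4) (2,0) (2,1) (2,2) (2,3) (2,4) (3,0) (3,1) (3,2) (3,3) (3,4) (4,0) (4,1) (4,2)

Answer: 22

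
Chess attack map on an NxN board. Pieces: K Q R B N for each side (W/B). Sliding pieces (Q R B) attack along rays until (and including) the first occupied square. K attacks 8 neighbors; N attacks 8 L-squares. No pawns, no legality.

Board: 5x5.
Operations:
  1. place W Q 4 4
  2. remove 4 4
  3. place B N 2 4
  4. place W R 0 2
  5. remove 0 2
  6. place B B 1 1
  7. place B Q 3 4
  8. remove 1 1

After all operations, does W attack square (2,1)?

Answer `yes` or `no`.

Answer: no

Derivation:
Op 1: place WQ@(4,4)
Op 2: remove (4,4)
Op 3: place BN@(2,4)
Op 4: place WR@(0,2)
Op 5: remove (0,2)
Op 6: place BB@(1,1)
Op 7: place BQ@(3,4)
Op 8: remove (1,1)
Per-piece attacks for W:
W attacks (2,1): no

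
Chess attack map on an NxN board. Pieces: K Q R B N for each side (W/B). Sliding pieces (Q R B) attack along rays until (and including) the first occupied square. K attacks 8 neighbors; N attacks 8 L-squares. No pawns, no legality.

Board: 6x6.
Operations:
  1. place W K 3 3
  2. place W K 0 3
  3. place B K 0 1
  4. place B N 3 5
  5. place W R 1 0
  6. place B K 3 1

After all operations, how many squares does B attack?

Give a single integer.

Answer: 17

Derivation:
Op 1: place WK@(3,3)
Op 2: place WK@(0,3)
Op 3: place BK@(0,1)
Op 4: place BN@(3,5)
Op 5: place WR@(1,0)
Op 6: place BK@(3,1)
Per-piece attacks for B:
  BK@(0,1): attacks (0,2) (0,0) (1,1) (1,2) (1,0)
  BK@(3,1): attacks (3,2) (3,0) (4,1) (2,1) (4,2) (4,0) (2,2) (2,0)
  BN@(3,5): attacks (4,3) (5,4) (2,3) (1,4)
Union (17 distinct): (0,0) (0,2) (1,0) (1,1) (1,2) (1,4) (2,0) (2,1) (2,2) (2,3) (3,0) (3,2) (4,0) (4,1) (4,2) (4,3) (5,4)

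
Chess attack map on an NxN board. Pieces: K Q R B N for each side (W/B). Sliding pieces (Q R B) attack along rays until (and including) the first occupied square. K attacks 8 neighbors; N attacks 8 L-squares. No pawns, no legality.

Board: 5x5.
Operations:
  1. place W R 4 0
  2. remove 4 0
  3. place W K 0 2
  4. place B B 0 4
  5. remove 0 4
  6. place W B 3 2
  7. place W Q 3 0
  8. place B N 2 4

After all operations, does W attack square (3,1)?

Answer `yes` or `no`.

Answer: yes

Derivation:
Op 1: place WR@(4,0)
Op 2: remove (4,0)
Op 3: place WK@(0,2)
Op 4: place BB@(0,4)
Op 5: remove (0,4)
Op 6: place WB@(3,2)
Op 7: place WQ@(3,0)
Op 8: place BN@(2,4)
Per-piece attacks for W:
  WK@(0,2): attacks (0,3) (0,1) (1,2) (1,3) (1,1)
  WQ@(3,0): attacks (3,1) (3,2) (4,0) (2,0) (1,0) (0,0) (4,1) (2,1) (1,2) (0,3) [ray(0,1) blocked at (3,2)]
  WB@(3,2): attacks (4,3) (4,1) (2,3) (1,4) (2,1) (1,0)
W attacks (3,1): yes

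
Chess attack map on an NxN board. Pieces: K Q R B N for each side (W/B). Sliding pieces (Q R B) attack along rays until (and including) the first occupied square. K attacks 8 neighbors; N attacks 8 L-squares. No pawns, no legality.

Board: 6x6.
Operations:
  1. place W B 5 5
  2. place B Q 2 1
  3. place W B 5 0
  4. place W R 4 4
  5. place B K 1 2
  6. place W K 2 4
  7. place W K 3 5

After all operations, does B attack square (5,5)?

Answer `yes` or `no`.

Answer: no

Derivation:
Op 1: place WB@(5,5)
Op 2: place BQ@(2,1)
Op 3: place WB@(5,0)
Op 4: place WR@(4,4)
Op 5: place BK@(1,2)
Op 6: place WK@(2,4)
Op 7: place WK@(3,5)
Per-piece attacks for B:
  BK@(1,2): attacks (1,3) (1,1) (2,2) (0,2) (2,3) (2,1) (0,3) (0,1)
  BQ@(2,1): attacks (2,2) (2,3) (2,4) (2,0) (3,1) (4,1) (5,1) (1,1) (0,1) (3,2) (4,3) (5,4) (3,0) (1,2) (1,0) [ray(0,1) blocked at (2,4); ray(-1,1) blocked at (1,2)]
B attacks (5,5): no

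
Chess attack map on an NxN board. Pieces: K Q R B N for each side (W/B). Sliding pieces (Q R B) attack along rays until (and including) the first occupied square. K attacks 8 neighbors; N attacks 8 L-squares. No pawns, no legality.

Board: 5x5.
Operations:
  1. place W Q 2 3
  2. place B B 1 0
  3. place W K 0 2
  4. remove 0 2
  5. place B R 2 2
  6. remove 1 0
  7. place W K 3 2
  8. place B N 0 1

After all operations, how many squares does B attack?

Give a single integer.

Answer: 8

Derivation:
Op 1: place WQ@(2,3)
Op 2: place BB@(1,0)
Op 3: place WK@(0,2)
Op 4: remove (0,2)
Op 5: place BR@(2,2)
Op 6: remove (1,0)
Op 7: place WK@(3,2)
Op 8: place BN@(0,1)
Per-piece attacks for B:
  BN@(0,1): attacks (1,3) (2,2) (2,0)
  BR@(2,2): attacks (2,3) (2,1) (2,0) (3,2) (1,2) (0,2) [ray(0,1) blocked at (2,3); ray(1,0) blocked at (3,2)]
Union (8 distinct): (0,2) (1,2) (1,3) (2,0) (2,1) (2,2) (2,3) (3,2)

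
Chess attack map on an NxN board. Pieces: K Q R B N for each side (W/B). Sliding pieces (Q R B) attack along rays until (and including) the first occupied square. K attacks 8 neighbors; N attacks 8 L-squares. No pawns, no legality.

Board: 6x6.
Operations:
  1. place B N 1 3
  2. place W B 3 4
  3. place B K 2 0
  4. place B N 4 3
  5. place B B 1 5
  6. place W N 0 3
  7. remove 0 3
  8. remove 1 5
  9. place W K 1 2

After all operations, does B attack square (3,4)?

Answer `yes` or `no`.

Op 1: place BN@(1,3)
Op 2: place WB@(3,4)
Op 3: place BK@(2,0)
Op 4: place BN@(4,3)
Op 5: place BB@(1,5)
Op 6: place WN@(0,3)
Op 7: remove (0,3)
Op 8: remove (1,5)
Op 9: place WK@(1,2)
Per-piece attacks for B:
  BN@(1,3): attacks (2,5) (3,4) (0,5) (2,1) (3,2) (0,1)
  BK@(2,0): attacks (2,1) (3,0) (1,0) (3,1) (1,1)
  BN@(4,3): attacks (5,5) (3,5) (2,4) (5,1) (3,1) (2,2)
B attacks (3,4): yes

Answer: yes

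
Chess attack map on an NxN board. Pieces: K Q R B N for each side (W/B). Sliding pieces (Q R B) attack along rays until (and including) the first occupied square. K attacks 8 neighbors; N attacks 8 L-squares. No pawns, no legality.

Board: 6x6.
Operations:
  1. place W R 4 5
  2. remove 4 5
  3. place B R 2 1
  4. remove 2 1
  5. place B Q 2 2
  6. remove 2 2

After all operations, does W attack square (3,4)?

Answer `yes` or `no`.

Op 1: place WR@(4,5)
Op 2: remove (4,5)
Op 3: place BR@(2,1)
Op 4: remove (2,1)
Op 5: place BQ@(2,2)
Op 6: remove (2,2)
Per-piece attacks for W:
W attacks (3,4): no

Answer: no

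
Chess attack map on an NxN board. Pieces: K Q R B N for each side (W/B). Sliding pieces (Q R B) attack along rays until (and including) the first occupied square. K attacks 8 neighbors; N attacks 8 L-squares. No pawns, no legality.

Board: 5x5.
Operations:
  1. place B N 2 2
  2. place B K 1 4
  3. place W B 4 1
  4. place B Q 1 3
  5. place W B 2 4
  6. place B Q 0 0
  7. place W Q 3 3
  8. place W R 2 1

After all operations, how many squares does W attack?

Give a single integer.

Op 1: place BN@(2,2)
Op 2: place BK@(1,4)
Op 3: place WB@(4,1)
Op 4: place BQ@(1,3)
Op 5: place WB@(2,4)
Op 6: place BQ@(0,0)
Op 7: place WQ@(3,3)
Op 8: place WR@(2,1)
Per-piece attacks for W:
  WR@(2,1): attacks (2,2) (2,0) (3,1) (4,1) (1,1) (0,1) [ray(0,1) blocked at (2,2); ray(1,0) blocked at (4,1)]
  WB@(2,4): attacks (3,3) (1,3) [ray(1,-1) blocked at (3,3); ray(-1,-1) blocked at (1,3)]
  WQ@(3,3): attacks (3,4) (3,2) (3,1) (3,0) (4,3) (2,3) (1,3) (4,4) (4,2) (2,4) (2,2) [ray(-1,0) blocked at (1,3); ray(-1,1) blocked at (2,4); ray(-1,-1) blocked at (2,2)]
  WB@(4,1): attacks (3,2) (2,3) (1,4) (3,0) [ray(-1,1) blocked at (1,4)]
Union (17 distinct): (0,1) (1,1) (1,3) (1,4) (2,0) (2,2) (2,3) (2,4) (3,0) (3,1) (3,2) (3,3) (3,4) (4,1) (4,2) (4,3) (4,4)

Answer: 17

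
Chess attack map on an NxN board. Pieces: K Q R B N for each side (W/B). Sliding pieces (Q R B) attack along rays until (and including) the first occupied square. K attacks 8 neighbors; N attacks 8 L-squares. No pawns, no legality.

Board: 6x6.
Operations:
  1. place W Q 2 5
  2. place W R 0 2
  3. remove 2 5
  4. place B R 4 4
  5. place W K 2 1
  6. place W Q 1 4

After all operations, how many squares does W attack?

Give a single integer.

Op 1: place WQ@(2,5)
Op 2: place WR@(0,2)
Op 3: remove (2,5)
Op 4: place BR@(4,4)
Op 5: place WK@(2,1)
Op 6: place WQ@(1,4)
Per-piece attacks for W:
  WR@(0,2): attacks (0,3) (0,4) (0,5) (0,1) (0,0) (1,2) (2,2) (3,2) (4,2) (5,2)
  WQ@(1,4): attacks (1,5) (1,3) (1,2) (1,1) (1,0) (2,4) (3,4) (4,4) (0,4) (2,5) (2,3) (3,2) (4,1) (5,0) (0,5) (0,3) [ray(1,0) blocked at (4,4)]
  WK@(2,1): attacks (2,2) (2,0) (3,1) (1,1) (3,2) (3,0) (1,2) (1,0)
Union (24 distinct): (0,0) (0,1) (0,3) (0,4) (0,5) (1,0) (1,1) (1,2) (1,3) (1,5) (2,0) (2,2) (2,3) (2,4) (2,5) (3,0) (3,1) (3,2) (3,4) (4,1) (4,2) (4,4) (5,0) (5,2)

Answer: 24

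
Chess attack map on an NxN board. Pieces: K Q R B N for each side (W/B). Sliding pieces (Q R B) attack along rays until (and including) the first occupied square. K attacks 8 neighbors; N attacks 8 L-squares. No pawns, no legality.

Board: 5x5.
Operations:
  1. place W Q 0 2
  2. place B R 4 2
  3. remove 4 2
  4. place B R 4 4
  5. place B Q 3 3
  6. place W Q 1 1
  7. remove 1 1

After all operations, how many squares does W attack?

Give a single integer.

Op 1: place WQ@(0,2)
Op 2: place BR@(4,2)
Op 3: remove (4,2)
Op 4: place BR@(4,4)
Op 5: place BQ@(3,3)
Op 6: place WQ@(1,1)
Op 7: remove (1,1)
Per-piece attacks for W:
  WQ@(0,2): attacks (0,3) (0,4) (0,1) (0,0) (1,2) (2,2) (3,2) (4,2) (1,3) (2,4) (1,1) (2,0)
Union (12 distinct): (0,0) (0,1) (0,3) (0,4) (1,1) (1,2) (1,3) (2,0) (2,2) (2,4) (3,2) (4,2)

Answer: 12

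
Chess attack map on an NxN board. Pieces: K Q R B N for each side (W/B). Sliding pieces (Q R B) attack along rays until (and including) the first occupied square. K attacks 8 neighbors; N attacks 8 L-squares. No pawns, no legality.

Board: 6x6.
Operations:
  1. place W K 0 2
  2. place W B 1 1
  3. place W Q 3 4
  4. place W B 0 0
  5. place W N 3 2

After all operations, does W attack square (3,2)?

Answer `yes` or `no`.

Answer: yes

Derivation:
Op 1: place WK@(0,2)
Op 2: place WB@(1,1)
Op 3: place WQ@(3,4)
Op 4: place WB@(0,0)
Op 5: place WN@(3,2)
Per-piece attacks for W:
  WB@(0,0): attacks (1,1) [ray(1,1) blocked at (1,1)]
  WK@(0,2): attacks (0,3) (0,1) (1,2) (1,3) (1,1)
  WB@(1,1): attacks (2,2) (3,3) (4,4) (5,5) (2,0) (0,2) (0,0) [ray(-1,1) blocked at (0,2); ray(-1,-1) blocked at (0,0)]
  WN@(3,2): attacks (4,4) (5,3) (2,4) (1,3) (4,0) (5,1) (2,0) (1,1)
  WQ@(3,4): attacks (3,5) (3,3) (3,2) (4,4) (5,4) (2,4) (1,4) (0,4) (4,5) (4,3) (5,2) (2,5) (2,3) (1,2) (0,1) [ray(0,-1) blocked at (3,2)]
W attacks (3,2): yes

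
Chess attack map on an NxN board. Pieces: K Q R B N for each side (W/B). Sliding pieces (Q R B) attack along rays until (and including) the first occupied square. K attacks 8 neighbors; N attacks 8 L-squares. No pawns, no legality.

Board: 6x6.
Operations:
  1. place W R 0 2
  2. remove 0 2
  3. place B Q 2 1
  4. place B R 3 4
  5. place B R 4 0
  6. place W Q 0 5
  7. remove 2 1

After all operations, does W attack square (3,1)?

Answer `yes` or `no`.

Op 1: place WR@(0,2)
Op 2: remove (0,2)
Op 3: place BQ@(2,1)
Op 4: place BR@(3,4)
Op 5: place BR@(4,0)
Op 6: place WQ@(0,5)
Op 7: remove (2,1)
Per-piece attacks for W:
  WQ@(0,5): attacks (0,4) (0,3) (0,2) (0,1) (0,0) (1,5) (2,5) (3,5) (4,5) (5,5) (1,4) (2,3) (3,2) (4,1) (5,0)
W attacks (3,1): no

Answer: no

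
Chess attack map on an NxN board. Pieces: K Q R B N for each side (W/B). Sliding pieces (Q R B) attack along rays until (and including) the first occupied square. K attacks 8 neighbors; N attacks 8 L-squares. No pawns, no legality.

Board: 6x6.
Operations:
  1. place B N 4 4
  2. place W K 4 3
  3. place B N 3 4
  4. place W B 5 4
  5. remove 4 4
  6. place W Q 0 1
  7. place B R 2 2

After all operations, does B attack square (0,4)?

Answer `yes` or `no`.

Op 1: place BN@(4,4)
Op 2: place WK@(4,3)
Op 3: place BN@(3,4)
Op 4: place WB@(5,4)
Op 5: remove (4,4)
Op 6: place WQ@(0,1)
Op 7: place BR@(2,2)
Per-piece attacks for B:
  BR@(2,2): attacks (2,3) (2,4) (2,5) (2,1) (2,0) (3,2) (4,2) (5,2) (1,2) (0,2)
  BN@(3,4): attacks (5,5) (1,5) (4,2) (5,3) (2,2) (1,3)
B attacks (0,4): no

Answer: no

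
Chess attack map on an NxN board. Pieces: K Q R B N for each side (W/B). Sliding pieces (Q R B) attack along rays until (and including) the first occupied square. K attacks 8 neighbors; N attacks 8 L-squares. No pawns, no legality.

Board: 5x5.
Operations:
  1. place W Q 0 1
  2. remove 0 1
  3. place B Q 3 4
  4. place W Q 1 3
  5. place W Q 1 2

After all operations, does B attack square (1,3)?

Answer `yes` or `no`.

Op 1: place WQ@(0,1)
Op 2: remove (0,1)
Op 3: place BQ@(3,4)
Op 4: place WQ@(1,3)
Op 5: place WQ@(1,2)
Per-piece attacks for B:
  BQ@(3,4): attacks (3,3) (3,2) (3,1) (3,0) (4,4) (2,4) (1,4) (0,4) (4,3) (2,3) (1,2) [ray(-1,-1) blocked at (1,2)]
B attacks (1,3): no

Answer: no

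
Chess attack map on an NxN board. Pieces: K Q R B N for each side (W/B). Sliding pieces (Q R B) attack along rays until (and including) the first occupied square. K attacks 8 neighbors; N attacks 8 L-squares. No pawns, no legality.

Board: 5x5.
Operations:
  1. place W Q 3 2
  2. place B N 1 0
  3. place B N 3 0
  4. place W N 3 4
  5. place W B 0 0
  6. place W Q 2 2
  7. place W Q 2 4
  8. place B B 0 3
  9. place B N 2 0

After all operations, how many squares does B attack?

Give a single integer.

Op 1: place WQ@(3,2)
Op 2: place BN@(1,0)
Op 3: place BN@(3,0)
Op 4: place WN@(3,4)
Op 5: place WB@(0,0)
Op 6: place WQ@(2,2)
Op 7: place WQ@(2,4)
Op 8: place BB@(0,3)
Op 9: place BN@(2,0)
Per-piece attacks for B:
  BB@(0,3): attacks (1,4) (1,2) (2,1) (3,0) [ray(1,-1) blocked at (3,0)]
  BN@(1,0): attacks (2,2) (3,1) (0,2)
  BN@(2,0): attacks (3,2) (4,1) (1,2) (0,1)
  BN@(3,0): attacks (4,2) (2,2) (1,1)
Union (12 distinct): (0,1) (0,2) (1,1) (1,2) (1,4) (2,1) (2,2) (3,0) (3,1) (3,2) (4,1) (4,2)

Answer: 12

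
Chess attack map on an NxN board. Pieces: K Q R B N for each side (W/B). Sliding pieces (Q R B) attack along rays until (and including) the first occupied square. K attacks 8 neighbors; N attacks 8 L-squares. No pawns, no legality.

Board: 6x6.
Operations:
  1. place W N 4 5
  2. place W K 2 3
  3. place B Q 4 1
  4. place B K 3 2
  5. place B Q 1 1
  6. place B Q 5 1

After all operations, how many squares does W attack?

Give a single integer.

Answer: 9

Derivation:
Op 1: place WN@(4,5)
Op 2: place WK@(2,3)
Op 3: place BQ@(4,1)
Op 4: place BK@(3,2)
Op 5: place BQ@(1,1)
Op 6: place BQ@(5,1)
Per-piece attacks for W:
  WK@(2,3): attacks (2,4) (2,2) (3,3) (1,3) (3,4) (3,2) (1,4) (1,2)
  WN@(4,5): attacks (5,3) (3,3) (2,4)
Union (9 distinct): (1,2) (1,3) (1,4) (2,2) (2,4) (3,2) (3,3) (3,4) (5,3)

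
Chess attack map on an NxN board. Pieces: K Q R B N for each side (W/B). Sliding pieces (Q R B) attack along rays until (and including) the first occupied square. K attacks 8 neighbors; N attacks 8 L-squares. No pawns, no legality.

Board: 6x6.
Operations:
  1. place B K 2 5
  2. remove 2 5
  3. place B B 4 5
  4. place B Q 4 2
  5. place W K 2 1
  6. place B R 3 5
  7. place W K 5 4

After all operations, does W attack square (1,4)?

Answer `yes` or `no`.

Op 1: place BK@(2,5)
Op 2: remove (2,5)
Op 3: place BB@(4,5)
Op 4: place BQ@(4,2)
Op 5: place WK@(2,1)
Op 6: place BR@(3,5)
Op 7: place WK@(5,4)
Per-piece attacks for W:
  WK@(2,1): attacks (2,2) (2,0) (3,1) (1,1) (3,2) (3,0) (1,2) (1,0)
  WK@(5,4): attacks (5,5) (5,3) (4,4) (4,5) (4,3)
W attacks (1,4): no

Answer: no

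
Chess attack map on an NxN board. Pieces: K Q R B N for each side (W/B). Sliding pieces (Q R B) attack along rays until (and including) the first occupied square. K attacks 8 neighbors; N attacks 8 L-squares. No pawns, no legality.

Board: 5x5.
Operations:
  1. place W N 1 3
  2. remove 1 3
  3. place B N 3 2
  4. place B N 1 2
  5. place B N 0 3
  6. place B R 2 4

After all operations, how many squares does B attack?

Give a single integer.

Op 1: place WN@(1,3)
Op 2: remove (1,3)
Op 3: place BN@(3,2)
Op 4: place BN@(1,2)
Op 5: place BN@(0,3)
Op 6: place BR@(2,4)
Per-piece attacks for B:
  BN@(0,3): attacks (2,4) (1,1) (2,2)
  BN@(1,2): attacks (2,4) (3,3) (0,4) (2,0) (3,1) (0,0)
  BR@(2,4): attacks (2,3) (2,2) (2,1) (2,0) (3,4) (4,4) (1,4) (0,4)
  BN@(3,2): attacks (4,4) (2,4) (1,3) (4,0) (2,0) (1,1)
Union (15 distinct): (0,0) (0,4) (1,1) (1,3) (1,4) (2,0) (2,1) (2,2) (2,3) (2,4) (3,1) (3,3) (3,4) (4,0) (4,4)

Answer: 15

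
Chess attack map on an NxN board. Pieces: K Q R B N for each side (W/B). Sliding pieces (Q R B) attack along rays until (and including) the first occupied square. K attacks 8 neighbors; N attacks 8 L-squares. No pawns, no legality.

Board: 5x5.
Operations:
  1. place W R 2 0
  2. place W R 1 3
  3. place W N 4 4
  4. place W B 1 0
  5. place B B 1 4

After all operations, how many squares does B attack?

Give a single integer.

Op 1: place WR@(2,0)
Op 2: place WR@(1,3)
Op 3: place WN@(4,4)
Op 4: place WB@(1,0)
Op 5: place BB@(1,4)
Per-piece attacks for B:
  BB@(1,4): attacks (2,3) (3,2) (4,1) (0,3)
Union (4 distinct): (0,3) (2,3) (3,2) (4,1)

Answer: 4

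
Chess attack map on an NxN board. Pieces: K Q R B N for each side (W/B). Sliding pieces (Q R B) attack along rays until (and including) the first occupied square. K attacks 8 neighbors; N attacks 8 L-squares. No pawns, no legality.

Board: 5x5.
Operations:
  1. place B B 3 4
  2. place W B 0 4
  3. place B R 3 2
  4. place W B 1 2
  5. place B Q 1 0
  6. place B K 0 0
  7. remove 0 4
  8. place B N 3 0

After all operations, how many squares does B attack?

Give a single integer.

Answer: 16

Derivation:
Op 1: place BB@(3,4)
Op 2: place WB@(0,4)
Op 3: place BR@(3,2)
Op 4: place WB@(1,2)
Op 5: place BQ@(1,0)
Op 6: place BK@(0,0)
Op 7: remove (0,4)
Op 8: place BN@(3,0)
Per-piece attacks for B:
  BK@(0,0): attacks (0,1) (1,0) (1,1)
  BQ@(1,0): attacks (1,1) (1,2) (2,0) (3,0) (0,0) (2,1) (3,2) (0,1) [ray(0,1) blocked at (1,2); ray(1,0) blocked at (3,0); ray(-1,0) blocked at (0,0); ray(1,1) blocked at (3,2)]
  BN@(3,0): attacks (4,2) (2,2) (1,1)
  BR@(3,2): attacks (3,3) (3,4) (3,1) (3,0) (4,2) (2,2) (1,2) [ray(0,1) blocked at (3,4); ray(0,-1) blocked at (3,0); ray(-1,0) blocked at (1,2)]
  BB@(3,4): attacks (4,3) (2,3) (1,2) [ray(-1,-1) blocked at (1,2)]
Union (16 distinct): (0,0) (0,1) (1,0) (1,1) (1,2) (2,0) (2,1) (2,2) (2,3) (3,0) (3,1) (3,2) (3,3) (3,4) (4,2) (4,3)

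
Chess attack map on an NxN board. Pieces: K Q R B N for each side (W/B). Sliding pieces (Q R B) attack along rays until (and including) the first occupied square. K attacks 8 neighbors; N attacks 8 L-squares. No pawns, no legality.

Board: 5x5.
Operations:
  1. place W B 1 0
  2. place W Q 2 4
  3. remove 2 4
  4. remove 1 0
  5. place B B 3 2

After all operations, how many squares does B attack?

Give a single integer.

Op 1: place WB@(1,0)
Op 2: place WQ@(2,4)
Op 3: remove (2,4)
Op 4: remove (1,0)
Op 5: place BB@(3,2)
Per-piece attacks for B:
  BB@(3,2): attacks (4,3) (4,1) (2,3) (1,4) (2,1) (1,0)
Union (6 distinct): (1,0) (1,4) (2,1) (2,3) (4,1) (4,3)

Answer: 6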